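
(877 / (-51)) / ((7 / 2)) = -1754 / 357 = -4.91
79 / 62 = 1.27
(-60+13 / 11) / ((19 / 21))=-13587 / 209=-65.01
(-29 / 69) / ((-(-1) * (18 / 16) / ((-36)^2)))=-11136 / 23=-484.17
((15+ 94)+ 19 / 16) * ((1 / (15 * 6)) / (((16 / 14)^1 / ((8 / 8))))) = 12341 / 11520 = 1.07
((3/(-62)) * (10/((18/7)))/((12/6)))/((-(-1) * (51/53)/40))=-18550/4743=-3.91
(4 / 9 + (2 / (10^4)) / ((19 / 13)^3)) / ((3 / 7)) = 960398411 / 925965000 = 1.04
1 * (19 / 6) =19 / 6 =3.17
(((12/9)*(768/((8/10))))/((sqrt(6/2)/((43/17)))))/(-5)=-11008*sqrt(3)/51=-373.85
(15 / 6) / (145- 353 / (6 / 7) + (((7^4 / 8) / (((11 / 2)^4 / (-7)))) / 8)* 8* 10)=-0.01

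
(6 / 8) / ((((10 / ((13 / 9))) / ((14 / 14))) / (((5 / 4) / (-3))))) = -13 / 288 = -0.05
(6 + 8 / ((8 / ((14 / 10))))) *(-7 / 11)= -259 / 55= -4.71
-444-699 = -1143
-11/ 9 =-1.22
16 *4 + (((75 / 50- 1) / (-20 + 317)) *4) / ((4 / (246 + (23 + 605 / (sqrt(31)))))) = 55 *sqrt(31) / 1674 + 38285 / 594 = 64.64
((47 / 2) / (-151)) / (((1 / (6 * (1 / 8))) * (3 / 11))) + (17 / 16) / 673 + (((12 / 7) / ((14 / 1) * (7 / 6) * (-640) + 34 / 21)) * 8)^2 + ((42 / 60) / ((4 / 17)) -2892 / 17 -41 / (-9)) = -271336441304640754093 / 1664502976841436720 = -163.01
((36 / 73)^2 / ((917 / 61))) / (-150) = -0.00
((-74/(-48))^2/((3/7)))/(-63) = -0.09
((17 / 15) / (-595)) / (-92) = 1 / 48300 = 0.00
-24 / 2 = -12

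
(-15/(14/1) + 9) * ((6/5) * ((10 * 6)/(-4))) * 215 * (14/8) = -214785/4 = -53696.25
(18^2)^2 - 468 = 104508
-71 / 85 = -0.84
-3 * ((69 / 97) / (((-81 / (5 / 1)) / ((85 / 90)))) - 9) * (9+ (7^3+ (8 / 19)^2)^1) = 27094779344 / 2836377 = 9552.60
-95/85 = -19/17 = -1.12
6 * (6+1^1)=42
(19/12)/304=1/192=0.01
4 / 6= 2 / 3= 0.67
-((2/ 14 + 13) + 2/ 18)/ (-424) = 835/ 26712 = 0.03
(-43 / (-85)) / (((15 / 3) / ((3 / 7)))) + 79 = 235154 / 2975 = 79.04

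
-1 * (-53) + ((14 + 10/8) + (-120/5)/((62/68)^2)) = 151377/3844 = 39.38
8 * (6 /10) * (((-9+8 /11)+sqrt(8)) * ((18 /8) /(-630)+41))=-447681 /275+68874 * sqrt(2) /175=-1071.34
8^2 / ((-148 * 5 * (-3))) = 16 / 555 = 0.03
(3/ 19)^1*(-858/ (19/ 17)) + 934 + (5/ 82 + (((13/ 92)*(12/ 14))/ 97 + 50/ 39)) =7339180293896/ 9014741463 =814.13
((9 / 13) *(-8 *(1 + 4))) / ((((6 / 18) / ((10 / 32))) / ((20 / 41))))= -6750 / 533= -12.66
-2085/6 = -695/2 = -347.50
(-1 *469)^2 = 219961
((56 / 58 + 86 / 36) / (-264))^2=0.00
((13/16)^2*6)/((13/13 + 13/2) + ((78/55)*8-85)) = -27885/465728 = -0.06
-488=-488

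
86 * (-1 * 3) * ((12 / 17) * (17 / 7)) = -3096 / 7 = -442.29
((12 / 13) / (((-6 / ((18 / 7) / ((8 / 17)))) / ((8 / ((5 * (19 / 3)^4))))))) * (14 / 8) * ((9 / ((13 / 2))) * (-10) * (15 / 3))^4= -33608.21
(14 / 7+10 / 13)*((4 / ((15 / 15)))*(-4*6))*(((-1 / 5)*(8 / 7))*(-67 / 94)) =-926208 / 21385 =-43.31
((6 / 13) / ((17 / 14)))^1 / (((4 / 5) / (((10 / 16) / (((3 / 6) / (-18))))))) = -4725 / 442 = -10.69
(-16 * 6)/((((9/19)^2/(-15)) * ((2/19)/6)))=1097440/3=365813.33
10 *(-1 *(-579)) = 5790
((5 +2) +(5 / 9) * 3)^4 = 456976 / 81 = 5641.68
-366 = -366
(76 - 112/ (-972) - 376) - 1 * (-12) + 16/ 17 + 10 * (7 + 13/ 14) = -6004843/ 28917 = -207.66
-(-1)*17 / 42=17 / 42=0.40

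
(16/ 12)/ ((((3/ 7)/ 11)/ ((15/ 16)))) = 32.08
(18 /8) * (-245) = -2205 /4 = -551.25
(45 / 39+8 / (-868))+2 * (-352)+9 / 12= -7922557 / 11284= -702.11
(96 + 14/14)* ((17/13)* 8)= 13192/13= 1014.77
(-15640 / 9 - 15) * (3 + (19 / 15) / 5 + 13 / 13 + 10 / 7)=-1882273 / 189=-9959.12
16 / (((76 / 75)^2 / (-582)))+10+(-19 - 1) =-3277360 / 361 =-9078.56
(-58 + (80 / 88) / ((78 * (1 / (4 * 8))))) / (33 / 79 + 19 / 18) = -11718228 / 299585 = -39.11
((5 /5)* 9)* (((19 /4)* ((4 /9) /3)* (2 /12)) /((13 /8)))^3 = 438976 /129730653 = 0.00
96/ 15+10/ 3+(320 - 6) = 323.73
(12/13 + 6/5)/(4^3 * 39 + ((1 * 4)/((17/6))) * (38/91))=2737/3218520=0.00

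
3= 3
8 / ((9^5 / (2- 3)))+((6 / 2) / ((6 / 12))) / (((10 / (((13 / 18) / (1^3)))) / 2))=255839 / 295245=0.87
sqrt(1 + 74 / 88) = 9 * sqrt(11) / 22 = 1.36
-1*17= -17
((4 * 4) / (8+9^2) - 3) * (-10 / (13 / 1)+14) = -43172 / 1157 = -37.31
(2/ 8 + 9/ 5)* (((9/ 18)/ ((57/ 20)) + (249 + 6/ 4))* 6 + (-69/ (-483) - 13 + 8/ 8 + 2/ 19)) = 2034379/ 665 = 3059.22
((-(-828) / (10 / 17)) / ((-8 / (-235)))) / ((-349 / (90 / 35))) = -1488537 / 4886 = -304.65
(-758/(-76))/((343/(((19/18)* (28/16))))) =379/7056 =0.05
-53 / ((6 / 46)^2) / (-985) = 28037 / 8865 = 3.16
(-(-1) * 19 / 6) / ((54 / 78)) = 4.57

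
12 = 12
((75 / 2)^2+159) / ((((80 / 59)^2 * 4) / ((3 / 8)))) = 65383623 / 819200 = 79.81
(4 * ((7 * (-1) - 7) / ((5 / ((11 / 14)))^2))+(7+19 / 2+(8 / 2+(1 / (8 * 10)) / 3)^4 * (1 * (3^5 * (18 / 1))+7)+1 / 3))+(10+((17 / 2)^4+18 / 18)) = 26277456141446347 / 23224320000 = 1131462.89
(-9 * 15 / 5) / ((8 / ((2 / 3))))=-9 / 4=-2.25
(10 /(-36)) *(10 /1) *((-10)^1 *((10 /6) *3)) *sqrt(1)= 1250 /9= 138.89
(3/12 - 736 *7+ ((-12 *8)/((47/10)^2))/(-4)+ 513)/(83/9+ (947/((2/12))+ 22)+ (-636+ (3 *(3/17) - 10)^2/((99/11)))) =-0.91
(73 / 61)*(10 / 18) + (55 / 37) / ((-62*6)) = 1664555 / 2518812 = 0.66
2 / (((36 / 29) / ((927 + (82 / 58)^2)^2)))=1390451.39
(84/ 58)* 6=252/ 29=8.69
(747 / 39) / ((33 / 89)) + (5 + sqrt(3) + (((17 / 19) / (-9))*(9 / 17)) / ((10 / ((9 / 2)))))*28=28*sqrt(3) + 2594656 / 13585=239.49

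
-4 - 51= -55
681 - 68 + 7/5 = 3072/5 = 614.40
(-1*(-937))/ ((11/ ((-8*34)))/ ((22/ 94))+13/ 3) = 764592/ 3395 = 225.21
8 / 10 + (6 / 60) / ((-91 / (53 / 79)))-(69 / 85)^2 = 14574597 / 103881050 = 0.14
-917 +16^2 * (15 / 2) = 1003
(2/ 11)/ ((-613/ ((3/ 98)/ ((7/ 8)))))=-24/ 2312849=-0.00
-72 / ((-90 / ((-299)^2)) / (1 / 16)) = 89401 / 20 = 4470.05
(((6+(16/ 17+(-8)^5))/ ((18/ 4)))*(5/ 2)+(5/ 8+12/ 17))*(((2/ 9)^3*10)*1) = -2750110/ 1377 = -1997.18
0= 0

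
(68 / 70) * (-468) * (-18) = 286416 / 35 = 8183.31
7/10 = 0.70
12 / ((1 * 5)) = 12 / 5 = 2.40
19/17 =1.12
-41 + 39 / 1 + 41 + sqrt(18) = 3 * sqrt(2) + 39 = 43.24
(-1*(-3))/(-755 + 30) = -3/725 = -0.00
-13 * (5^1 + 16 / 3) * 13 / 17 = -5239 / 51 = -102.73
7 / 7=1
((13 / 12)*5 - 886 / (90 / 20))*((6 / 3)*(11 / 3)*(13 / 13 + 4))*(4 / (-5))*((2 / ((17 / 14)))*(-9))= -83256.63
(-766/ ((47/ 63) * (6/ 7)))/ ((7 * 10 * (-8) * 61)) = 8043/ 229360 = 0.04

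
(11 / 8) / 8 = 11 / 64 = 0.17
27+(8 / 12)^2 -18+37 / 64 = 5773 / 576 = 10.02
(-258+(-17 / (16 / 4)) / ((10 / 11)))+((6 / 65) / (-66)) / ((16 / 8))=-300501 / 1144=-262.68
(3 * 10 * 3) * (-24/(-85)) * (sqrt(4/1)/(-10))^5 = -432/53125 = -0.01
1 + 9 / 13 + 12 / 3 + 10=204 / 13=15.69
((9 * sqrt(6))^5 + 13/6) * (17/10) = 221/60 + 18068994 * sqrt(6)/5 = 8851966.78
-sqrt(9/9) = -1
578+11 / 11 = 579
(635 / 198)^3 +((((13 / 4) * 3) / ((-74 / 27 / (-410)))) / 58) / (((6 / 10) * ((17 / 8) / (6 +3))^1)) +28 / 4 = 30796157071379 / 141593792472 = 217.50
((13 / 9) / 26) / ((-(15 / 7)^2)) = -49 / 4050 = -0.01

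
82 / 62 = 41 / 31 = 1.32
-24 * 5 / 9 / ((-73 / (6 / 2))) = 40 / 73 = 0.55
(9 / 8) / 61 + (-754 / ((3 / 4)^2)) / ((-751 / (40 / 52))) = 4589471 / 3298392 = 1.39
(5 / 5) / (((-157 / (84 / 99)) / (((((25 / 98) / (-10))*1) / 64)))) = 5 / 2321088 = 0.00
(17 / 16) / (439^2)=17 / 3083536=0.00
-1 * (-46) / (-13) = -46 / 13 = -3.54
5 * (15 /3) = 25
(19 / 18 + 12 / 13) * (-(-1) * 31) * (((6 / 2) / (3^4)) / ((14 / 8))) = 28706 / 22113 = 1.30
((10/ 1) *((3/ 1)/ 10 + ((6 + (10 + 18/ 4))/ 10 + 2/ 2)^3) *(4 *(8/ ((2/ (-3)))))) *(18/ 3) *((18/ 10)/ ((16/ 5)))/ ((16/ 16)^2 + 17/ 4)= -8847.55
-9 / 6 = -1.50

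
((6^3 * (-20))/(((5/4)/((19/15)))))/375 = -7296/625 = -11.67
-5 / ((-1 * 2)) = 2.50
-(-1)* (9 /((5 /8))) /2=36 /5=7.20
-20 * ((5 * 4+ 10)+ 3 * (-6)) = -240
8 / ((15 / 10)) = 16 / 3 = 5.33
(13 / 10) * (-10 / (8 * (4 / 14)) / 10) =-91 / 160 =-0.57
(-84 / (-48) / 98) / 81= 1 / 4536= 0.00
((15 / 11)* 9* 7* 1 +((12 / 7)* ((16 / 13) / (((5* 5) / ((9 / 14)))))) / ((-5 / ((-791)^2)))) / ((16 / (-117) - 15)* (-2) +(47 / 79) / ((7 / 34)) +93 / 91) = -596348873127 / 3041245625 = -196.09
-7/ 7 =-1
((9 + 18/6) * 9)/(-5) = -21.60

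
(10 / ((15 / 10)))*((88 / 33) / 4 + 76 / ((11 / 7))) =32360 / 99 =326.87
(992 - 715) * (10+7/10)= 29639/10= 2963.90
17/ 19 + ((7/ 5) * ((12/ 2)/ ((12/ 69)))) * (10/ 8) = 9313/ 152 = 61.27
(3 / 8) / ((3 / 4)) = 0.50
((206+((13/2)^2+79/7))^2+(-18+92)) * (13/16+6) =459385.86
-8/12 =-2/3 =-0.67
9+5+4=18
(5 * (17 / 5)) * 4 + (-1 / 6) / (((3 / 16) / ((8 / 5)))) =2996 / 45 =66.58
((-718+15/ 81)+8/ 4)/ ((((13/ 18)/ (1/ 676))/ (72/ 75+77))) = -37668323/ 329550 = -114.30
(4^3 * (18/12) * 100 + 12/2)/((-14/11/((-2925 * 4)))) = 618146100/7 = 88306585.71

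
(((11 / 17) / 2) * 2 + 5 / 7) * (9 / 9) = 162 / 119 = 1.36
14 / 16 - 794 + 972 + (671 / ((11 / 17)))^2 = 8604383 / 8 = 1075547.88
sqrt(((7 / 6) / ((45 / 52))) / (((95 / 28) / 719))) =14 *sqrt(1065558) / 855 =16.90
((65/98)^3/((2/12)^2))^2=6108930140625/55365148804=110.34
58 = 58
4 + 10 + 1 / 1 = 15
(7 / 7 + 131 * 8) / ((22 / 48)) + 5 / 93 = 2341423 / 1023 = 2288.78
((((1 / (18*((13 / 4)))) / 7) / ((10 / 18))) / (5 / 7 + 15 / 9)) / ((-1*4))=-3 / 6500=-0.00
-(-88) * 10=880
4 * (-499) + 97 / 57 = -113675 / 57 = -1994.30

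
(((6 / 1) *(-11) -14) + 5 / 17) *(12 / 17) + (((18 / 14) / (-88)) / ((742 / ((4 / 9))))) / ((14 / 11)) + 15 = -1734276889 / 42029848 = -41.26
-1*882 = -882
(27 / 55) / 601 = 27 / 33055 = 0.00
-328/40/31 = -41/155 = -0.26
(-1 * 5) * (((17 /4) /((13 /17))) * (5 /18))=-7225 /936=-7.72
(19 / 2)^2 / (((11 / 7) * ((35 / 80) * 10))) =722 / 55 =13.13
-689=-689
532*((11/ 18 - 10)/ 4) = -22477/ 18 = -1248.72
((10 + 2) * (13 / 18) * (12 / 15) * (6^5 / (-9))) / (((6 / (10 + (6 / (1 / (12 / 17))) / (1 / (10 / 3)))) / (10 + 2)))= -4912128 / 17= -288948.71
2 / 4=1 / 2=0.50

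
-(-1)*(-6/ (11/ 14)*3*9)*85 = -192780/ 11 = -17525.45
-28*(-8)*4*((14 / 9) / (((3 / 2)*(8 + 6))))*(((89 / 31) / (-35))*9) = -22784 / 465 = -49.00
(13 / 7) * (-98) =-182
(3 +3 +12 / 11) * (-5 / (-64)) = 195 / 352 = 0.55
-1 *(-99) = 99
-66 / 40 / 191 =-33 / 3820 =-0.01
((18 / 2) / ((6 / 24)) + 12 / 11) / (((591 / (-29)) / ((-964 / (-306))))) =-111824 / 19503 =-5.73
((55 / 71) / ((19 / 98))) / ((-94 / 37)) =-99715 / 63403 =-1.57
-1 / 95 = -0.01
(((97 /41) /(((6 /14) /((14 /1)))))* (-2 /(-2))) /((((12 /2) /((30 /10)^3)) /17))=242403 /41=5912.27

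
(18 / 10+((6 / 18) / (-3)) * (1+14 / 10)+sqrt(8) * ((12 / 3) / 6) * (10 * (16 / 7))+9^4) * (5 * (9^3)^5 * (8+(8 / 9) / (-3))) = 1691865895335782400 * sqrt(2) / 7+52044967189082421216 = 52386775716925330187.82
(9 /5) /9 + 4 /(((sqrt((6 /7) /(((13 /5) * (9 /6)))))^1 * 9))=1 /5 + 2 * sqrt(455) /45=1.15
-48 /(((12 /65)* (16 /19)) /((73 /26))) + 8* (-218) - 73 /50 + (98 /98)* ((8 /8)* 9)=-520667 /200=-2603.34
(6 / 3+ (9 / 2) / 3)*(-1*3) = -10.50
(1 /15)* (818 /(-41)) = -818 /615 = -1.33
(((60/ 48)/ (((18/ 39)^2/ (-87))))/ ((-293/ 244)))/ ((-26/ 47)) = -5404295/ 7032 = -768.53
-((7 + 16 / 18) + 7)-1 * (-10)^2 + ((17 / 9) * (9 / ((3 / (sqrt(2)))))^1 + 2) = -1016 / 9 + 17 * sqrt(2) / 3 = -104.88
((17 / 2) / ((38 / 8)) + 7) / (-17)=-167 / 323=-0.52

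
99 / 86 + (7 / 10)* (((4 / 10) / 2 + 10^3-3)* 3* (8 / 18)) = 931.87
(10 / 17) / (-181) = -10 / 3077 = -0.00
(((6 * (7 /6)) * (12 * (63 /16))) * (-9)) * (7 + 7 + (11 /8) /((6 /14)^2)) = -2046681 /32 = -63958.78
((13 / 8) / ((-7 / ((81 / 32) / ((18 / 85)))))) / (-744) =3315 / 888832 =0.00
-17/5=-3.40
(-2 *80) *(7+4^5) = -164960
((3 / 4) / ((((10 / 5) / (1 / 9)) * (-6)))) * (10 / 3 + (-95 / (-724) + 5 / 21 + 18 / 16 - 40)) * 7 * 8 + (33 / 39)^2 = 63403427 / 4404816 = 14.39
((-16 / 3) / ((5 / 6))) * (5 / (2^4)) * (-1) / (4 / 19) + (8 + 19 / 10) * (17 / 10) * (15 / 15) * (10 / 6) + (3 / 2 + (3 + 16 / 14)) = 6047 / 140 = 43.19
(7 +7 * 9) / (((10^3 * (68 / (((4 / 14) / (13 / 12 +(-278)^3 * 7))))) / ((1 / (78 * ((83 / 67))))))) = -67 / 3310427162256500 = -0.00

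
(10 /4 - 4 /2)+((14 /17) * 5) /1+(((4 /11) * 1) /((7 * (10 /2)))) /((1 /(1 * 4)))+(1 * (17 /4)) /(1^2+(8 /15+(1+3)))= 11793149 /2172940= 5.43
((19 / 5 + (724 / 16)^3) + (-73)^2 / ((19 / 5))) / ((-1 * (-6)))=571874899 / 36480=15676.40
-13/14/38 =-13/532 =-0.02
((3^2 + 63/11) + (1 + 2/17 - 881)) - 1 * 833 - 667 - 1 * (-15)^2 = -484359/187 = -2590.16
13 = 13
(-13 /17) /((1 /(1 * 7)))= -91 /17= -5.35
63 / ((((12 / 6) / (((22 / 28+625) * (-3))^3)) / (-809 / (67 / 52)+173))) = 4980116813096143791 / 52528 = 94808803173472.13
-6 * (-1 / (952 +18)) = 3 / 485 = 0.01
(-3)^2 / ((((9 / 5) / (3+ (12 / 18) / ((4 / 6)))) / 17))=340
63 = 63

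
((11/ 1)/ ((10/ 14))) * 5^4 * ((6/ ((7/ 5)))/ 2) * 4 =82500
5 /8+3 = 3.62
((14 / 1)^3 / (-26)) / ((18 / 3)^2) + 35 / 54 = -2.28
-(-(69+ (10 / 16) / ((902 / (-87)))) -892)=6934141 / 7216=960.94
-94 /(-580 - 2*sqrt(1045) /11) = 29986 /185001 - 47*sqrt(1045) /925005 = 0.16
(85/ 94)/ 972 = 0.00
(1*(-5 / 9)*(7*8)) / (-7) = 4.44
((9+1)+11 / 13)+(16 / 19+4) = 3875 / 247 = 15.69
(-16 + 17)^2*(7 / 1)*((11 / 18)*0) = 0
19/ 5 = 3.80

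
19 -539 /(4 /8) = -1059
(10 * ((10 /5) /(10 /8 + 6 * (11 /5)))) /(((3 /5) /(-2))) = -4000 /867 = -4.61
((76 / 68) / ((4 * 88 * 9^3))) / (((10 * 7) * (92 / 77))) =19 / 364849920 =0.00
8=8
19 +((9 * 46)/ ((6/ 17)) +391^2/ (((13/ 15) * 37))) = 5959.60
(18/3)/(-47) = -0.13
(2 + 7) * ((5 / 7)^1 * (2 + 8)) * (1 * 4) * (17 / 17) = 1800 / 7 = 257.14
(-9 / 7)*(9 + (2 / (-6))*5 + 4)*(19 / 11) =-1938 / 77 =-25.17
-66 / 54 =-11 / 9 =-1.22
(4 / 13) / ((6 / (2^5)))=64 / 39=1.64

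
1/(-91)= -1/91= -0.01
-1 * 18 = -18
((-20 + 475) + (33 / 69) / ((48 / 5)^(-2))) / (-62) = -8.05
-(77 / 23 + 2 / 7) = -585 / 161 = -3.63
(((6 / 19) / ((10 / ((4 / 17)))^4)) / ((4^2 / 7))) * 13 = 546 / 991811875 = 0.00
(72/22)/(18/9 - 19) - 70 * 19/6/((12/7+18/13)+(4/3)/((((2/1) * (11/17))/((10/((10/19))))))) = -126930667/12733204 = -9.97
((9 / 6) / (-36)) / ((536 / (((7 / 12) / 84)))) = -1 / 1852416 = -0.00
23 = 23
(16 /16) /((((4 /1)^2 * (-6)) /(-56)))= 7 /12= 0.58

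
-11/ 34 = -0.32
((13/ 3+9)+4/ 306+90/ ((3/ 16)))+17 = 78083/ 153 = 510.35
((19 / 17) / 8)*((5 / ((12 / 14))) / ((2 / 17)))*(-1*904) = -75145 / 12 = -6262.08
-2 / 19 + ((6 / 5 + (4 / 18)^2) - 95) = -93.86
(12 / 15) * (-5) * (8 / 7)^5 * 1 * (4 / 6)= -262144 / 50421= -5.20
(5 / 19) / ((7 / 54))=270 / 133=2.03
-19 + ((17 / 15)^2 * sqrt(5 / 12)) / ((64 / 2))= -19 + 289 * sqrt(15) / 43200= -18.97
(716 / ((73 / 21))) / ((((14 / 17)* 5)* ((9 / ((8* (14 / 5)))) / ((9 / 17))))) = 120288 / 1825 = 65.91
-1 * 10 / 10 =-1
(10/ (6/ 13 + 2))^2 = 4225/ 256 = 16.50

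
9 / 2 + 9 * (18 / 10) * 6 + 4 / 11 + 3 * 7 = 13537 / 110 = 123.06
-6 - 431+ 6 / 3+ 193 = -242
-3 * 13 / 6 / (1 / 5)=-65 / 2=-32.50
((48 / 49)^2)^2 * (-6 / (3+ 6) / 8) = -442368 / 5764801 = -0.08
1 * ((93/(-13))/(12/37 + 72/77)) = -5.68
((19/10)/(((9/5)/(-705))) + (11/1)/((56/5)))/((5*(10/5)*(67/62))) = -68.77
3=3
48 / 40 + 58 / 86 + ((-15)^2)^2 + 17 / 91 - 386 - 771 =967881748 / 19565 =49470.06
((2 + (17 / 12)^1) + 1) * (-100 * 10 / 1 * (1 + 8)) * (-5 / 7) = 28392.86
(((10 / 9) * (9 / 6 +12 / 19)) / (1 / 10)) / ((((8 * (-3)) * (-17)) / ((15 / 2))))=1125 / 2584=0.44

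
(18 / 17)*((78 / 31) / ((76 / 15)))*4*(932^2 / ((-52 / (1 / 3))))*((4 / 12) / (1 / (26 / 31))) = -1016290080 / 310403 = -3274.10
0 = 0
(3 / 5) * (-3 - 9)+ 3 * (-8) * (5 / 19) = -1284 / 95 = -13.52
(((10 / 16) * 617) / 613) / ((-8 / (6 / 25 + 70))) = -270863 / 49040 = -5.52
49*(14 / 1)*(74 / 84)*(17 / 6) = 30821 / 18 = 1712.28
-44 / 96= -11 / 24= -0.46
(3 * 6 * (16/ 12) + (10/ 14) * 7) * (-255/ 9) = -2465/ 3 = -821.67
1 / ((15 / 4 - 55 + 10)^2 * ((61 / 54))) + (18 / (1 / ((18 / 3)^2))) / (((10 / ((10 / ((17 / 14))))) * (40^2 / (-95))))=-397571037 / 12547700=-31.68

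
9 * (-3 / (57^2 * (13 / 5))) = -15 / 4693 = -0.00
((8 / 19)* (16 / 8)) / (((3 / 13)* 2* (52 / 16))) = 32 / 57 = 0.56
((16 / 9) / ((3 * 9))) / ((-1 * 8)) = -2 / 243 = -0.01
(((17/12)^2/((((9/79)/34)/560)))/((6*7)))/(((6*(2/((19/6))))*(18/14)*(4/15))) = 6146.75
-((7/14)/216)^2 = -1/186624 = -0.00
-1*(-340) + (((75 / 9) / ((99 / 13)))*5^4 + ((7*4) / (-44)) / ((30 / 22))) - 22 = 1487162 / 1485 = 1001.46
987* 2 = 1974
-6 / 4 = -3 / 2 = -1.50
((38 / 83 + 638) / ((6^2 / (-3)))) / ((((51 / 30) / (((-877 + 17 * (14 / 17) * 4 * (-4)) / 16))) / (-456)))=-1385674560 / 1411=-982051.42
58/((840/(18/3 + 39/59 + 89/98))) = 253837/485688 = 0.52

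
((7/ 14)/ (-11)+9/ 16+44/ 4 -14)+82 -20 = 10475/ 176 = 59.52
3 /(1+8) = 1 /3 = 0.33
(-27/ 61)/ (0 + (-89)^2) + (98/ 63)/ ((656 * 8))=2744635/ 11410802496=0.00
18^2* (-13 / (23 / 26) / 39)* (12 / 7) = -33696 / 161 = -209.29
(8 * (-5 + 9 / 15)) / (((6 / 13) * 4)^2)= -1859 / 180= -10.33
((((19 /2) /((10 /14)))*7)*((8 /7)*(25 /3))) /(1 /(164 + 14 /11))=1611960 /11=146541.82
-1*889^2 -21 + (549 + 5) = -789788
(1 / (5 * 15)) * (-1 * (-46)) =46 / 75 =0.61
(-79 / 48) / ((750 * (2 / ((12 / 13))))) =-79 / 78000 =-0.00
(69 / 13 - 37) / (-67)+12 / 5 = 12512 / 4355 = 2.87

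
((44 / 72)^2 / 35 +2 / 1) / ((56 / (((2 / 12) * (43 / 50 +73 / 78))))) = 39924551 / 3714984000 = 0.01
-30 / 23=-1.30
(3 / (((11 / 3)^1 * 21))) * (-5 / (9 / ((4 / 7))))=-20 / 1617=-0.01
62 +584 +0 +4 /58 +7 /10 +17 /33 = 6194509 /9570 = 647.28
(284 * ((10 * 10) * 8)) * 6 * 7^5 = 22911302400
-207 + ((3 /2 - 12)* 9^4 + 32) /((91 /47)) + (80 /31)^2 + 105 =-35659.62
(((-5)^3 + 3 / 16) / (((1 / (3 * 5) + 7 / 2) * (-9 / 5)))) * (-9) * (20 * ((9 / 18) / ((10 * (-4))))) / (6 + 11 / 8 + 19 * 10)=149775 / 675812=0.22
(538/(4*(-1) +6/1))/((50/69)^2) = 1280709/2500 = 512.28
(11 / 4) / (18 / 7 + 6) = 77 / 240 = 0.32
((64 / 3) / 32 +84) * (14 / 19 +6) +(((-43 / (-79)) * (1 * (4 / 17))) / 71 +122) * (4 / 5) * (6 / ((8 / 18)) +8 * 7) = 199840873028 / 27175605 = 7353.69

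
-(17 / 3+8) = -41 / 3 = -13.67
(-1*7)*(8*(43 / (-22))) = 1204 / 11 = 109.45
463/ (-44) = -463/ 44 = -10.52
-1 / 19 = -0.05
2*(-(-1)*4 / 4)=2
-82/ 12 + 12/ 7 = -215/ 42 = -5.12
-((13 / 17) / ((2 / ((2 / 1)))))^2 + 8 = 2143 / 289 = 7.42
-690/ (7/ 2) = -1380/ 7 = -197.14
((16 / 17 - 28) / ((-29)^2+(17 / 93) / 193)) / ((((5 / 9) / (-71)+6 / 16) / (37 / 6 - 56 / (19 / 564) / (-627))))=-0.77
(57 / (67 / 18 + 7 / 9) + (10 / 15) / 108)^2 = 4214809 / 26244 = 160.60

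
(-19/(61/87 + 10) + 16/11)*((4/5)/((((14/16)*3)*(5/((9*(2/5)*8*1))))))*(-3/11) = 797184/5187875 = 0.15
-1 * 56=-56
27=27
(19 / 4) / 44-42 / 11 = -653 / 176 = -3.71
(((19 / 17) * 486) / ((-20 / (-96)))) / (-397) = -6.57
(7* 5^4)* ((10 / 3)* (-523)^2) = 11966893750 / 3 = 3988964583.33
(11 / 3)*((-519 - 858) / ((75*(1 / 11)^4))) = -24640803 / 25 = -985632.12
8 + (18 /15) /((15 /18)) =236 /25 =9.44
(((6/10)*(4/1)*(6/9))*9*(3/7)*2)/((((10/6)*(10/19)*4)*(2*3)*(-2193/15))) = -513/127925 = -0.00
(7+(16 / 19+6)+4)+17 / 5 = 2018 / 95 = 21.24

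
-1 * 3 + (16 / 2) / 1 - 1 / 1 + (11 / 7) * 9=127 / 7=18.14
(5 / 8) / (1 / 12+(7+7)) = 15 / 338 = 0.04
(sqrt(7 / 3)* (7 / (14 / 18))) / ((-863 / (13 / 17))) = -39* sqrt(21) / 14671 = -0.01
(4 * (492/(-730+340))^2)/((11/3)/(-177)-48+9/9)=-1785222/13186225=-0.14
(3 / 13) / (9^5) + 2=511759 / 255879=2.00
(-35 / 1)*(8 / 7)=-40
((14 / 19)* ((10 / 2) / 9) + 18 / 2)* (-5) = -47.05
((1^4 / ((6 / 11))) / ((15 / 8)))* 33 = 484 / 15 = 32.27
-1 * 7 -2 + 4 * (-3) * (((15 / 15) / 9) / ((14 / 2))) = -193 / 21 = -9.19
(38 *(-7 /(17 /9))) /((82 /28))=-33516 /697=-48.09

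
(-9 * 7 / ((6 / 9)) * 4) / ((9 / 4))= -168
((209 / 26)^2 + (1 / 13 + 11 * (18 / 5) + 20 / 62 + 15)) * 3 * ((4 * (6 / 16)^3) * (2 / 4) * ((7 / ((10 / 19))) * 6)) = 405067051557 / 134118400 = 3020.22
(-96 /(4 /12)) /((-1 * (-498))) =-48 /83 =-0.58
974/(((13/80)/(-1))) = -77920/13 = -5993.85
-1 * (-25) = 25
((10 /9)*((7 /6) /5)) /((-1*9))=-7 /243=-0.03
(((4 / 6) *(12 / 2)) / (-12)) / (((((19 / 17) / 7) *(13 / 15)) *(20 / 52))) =-119 / 19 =-6.26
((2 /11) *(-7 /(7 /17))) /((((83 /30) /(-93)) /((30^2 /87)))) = 28458000 /26477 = 1074.82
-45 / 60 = -3 / 4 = -0.75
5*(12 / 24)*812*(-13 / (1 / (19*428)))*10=-2146034800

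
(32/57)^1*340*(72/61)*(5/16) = 70.41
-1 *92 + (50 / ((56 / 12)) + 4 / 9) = -5093 / 63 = -80.84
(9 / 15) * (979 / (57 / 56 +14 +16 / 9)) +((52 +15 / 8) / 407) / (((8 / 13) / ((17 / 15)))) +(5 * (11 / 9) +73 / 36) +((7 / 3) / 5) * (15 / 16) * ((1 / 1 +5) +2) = 464921345881 / 9922334400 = 46.86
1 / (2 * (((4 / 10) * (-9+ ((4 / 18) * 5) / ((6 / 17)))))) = -135 / 632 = -0.21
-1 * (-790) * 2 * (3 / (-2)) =-2370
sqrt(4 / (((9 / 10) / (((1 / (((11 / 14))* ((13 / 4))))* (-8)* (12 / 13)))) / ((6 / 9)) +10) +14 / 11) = sqrt(23904388465034) / 3758359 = 1.30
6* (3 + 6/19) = 378/19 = 19.89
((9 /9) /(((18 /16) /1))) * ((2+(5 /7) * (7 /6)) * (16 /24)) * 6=272 /27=10.07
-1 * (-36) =36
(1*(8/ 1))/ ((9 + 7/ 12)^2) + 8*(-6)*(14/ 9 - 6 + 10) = -10576544/ 39675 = -266.58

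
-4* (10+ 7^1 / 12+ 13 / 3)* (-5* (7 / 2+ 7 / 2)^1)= 2088.33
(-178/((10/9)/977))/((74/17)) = -13303809/370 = -35956.24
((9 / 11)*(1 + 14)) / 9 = 15 / 11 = 1.36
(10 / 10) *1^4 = 1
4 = 4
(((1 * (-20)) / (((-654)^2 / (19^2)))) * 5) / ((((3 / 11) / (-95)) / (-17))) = -160329125 / 320787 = -499.80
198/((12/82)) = 1353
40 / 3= 13.33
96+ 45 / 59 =5709 / 59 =96.76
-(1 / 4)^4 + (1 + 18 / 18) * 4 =2047 / 256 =8.00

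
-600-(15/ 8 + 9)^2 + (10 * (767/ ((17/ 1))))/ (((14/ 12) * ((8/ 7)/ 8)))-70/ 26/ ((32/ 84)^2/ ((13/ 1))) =475353/ 272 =1747.62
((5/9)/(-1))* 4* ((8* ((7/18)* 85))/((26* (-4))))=5950/1053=5.65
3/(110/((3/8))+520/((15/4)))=1/144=0.01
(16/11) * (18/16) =18/11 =1.64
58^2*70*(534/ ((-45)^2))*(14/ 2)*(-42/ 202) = -410771312/ 4545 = -90378.73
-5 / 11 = -0.45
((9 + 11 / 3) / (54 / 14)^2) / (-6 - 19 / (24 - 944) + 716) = 34960 / 29154897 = 0.00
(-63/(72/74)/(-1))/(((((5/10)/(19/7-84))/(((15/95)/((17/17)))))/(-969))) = 3221109/2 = 1610554.50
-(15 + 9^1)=-24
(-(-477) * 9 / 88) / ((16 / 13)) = 55809 / 1408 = 39.64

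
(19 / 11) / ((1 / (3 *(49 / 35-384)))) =-109041 / 55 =-1982.56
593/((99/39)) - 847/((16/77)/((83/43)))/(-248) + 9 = 1544650585/5630592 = 274.33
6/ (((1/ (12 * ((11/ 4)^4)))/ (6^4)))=10673289/ 2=5336644.50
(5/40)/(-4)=-1/32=-0.03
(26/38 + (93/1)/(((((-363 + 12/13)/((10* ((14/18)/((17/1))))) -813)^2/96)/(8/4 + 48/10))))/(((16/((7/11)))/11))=22295816139779/72000809742256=0.31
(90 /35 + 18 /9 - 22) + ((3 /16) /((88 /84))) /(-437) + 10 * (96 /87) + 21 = 456075371 /31226272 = 14.61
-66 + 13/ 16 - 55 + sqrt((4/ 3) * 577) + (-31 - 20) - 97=-4291/ 16 + 2 * sqrt(1731)/ 3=-240.45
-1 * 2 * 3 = -6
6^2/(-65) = -0.55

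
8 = 8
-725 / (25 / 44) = -1276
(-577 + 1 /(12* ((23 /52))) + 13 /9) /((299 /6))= -11.55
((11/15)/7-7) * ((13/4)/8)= -2353/840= -2.80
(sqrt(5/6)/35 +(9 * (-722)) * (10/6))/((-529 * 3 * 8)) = 1805/2116 - sqrt(30)/2666160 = 0.85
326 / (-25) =-13.04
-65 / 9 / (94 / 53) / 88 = -3445 / 74448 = -0.05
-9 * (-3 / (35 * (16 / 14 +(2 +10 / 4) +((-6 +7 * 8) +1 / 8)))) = 24 / 1735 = 0.01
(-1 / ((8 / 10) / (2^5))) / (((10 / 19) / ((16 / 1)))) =-1216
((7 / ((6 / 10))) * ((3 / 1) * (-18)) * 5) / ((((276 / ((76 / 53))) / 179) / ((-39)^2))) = -5431567050 / 1219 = -4455756.40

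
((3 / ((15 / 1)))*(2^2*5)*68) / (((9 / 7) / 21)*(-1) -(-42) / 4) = 26656 / 1023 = 26.06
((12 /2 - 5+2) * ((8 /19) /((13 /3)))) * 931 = 3528 /13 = 271.38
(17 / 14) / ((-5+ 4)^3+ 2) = 17 / 14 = 1.21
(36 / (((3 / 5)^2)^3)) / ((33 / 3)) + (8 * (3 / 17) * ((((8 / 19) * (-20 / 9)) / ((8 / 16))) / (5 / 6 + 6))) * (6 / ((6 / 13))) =65.12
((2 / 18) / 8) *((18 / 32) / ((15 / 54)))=0.03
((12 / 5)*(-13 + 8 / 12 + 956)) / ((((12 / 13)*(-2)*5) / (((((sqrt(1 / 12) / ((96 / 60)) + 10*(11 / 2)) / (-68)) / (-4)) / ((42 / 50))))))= -2024165 / 34272 - 184015*sqrt(3) / 1645056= -59.26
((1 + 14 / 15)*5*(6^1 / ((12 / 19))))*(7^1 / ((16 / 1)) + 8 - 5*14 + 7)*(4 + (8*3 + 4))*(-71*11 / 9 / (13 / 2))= 83484214 / 39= 2140620.87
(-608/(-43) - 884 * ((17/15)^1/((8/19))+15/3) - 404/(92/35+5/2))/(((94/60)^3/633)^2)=-30951338905278389700000/166398747033773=-186007043.06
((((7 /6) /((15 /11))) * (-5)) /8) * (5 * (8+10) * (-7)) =2695 /8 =336.88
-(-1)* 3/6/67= 1/134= 0.01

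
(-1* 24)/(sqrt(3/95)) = -8* sqrt(285) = -135.06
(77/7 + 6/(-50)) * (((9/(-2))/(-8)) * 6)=918/25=36.72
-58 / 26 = -29 / 13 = -2.23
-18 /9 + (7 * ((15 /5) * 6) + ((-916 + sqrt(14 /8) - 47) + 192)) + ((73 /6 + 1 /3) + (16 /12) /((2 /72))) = -1173 /2 + sqrt(7) /2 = -585.18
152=152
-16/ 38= -8/ 19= -0.42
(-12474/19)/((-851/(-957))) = -11937618/16169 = -738.30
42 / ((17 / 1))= 42 / 17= 2.47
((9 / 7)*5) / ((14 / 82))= 37.65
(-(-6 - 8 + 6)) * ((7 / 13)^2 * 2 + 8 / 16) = 1460 / 169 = 8.64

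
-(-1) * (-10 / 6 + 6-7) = -8 / 3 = -2.67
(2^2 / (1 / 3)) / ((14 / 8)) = 48 / 7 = 6.86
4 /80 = 1 /20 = 0.05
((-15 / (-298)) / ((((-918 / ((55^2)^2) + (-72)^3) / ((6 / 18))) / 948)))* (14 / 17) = -50602956250 / 1441890189027549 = -0.00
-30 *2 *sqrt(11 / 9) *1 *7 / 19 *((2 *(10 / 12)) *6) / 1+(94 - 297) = -1400 *sqrt(11) / 19 - 203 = -447.38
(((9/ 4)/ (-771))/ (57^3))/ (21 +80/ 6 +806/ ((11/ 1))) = -11/ 75114856956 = -0.00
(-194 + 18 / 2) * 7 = -1295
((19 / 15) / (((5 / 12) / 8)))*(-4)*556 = -1352192 / 25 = -54087.68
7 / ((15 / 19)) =133 / 15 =8.87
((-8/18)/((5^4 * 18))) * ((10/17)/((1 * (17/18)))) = -8/325125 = -0.00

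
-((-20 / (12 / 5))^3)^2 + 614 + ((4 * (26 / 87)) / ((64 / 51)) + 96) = -56520383011 / 169128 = -334187.02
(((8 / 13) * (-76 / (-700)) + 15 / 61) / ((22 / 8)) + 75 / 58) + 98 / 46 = 7203206067 / 2036384350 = 3.54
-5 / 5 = -1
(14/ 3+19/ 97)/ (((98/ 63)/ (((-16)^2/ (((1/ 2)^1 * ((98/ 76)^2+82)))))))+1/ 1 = 1651252991/ 82029311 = 20.13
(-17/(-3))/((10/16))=136/15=9.07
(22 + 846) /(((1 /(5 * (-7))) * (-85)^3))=6076 /122825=0.05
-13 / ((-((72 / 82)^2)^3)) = 61751355133 / 2176782336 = 28.37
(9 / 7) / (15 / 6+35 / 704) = 6336 / 12565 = 0.50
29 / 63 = 0.46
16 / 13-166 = -2142 / 13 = -164.77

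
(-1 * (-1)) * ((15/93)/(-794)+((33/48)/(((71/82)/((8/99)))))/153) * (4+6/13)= 0.00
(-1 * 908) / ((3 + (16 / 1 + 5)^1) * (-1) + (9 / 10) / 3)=9080 / 237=38.31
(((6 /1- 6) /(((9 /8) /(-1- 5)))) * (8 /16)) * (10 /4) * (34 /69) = 0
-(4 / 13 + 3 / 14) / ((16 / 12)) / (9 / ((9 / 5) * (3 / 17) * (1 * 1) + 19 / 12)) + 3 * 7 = 1331345 / 63648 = 20.92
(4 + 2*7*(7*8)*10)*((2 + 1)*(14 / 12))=27454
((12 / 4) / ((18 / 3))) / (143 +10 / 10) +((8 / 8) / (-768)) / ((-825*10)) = 22001 / 6336000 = 0.00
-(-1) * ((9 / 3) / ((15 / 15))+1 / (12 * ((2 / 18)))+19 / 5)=151 / 20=7.55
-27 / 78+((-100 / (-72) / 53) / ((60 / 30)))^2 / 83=-1359705179 / 3928060656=-0.35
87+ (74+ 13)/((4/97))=8787/4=2196.75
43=43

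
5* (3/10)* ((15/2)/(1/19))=855/4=213.75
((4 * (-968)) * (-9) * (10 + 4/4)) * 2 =766656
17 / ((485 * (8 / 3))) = 51 / 3880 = 0.01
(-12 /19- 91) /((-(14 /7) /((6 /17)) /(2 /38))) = 5223 /6137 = 0.85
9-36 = -27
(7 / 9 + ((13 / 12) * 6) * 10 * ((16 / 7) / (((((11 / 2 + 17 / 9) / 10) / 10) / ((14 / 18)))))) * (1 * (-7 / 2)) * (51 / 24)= -31839827 / 2736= -11637.36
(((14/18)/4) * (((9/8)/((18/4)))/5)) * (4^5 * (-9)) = -448/5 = -89.60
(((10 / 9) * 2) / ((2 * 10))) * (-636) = -212 / 3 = -70.67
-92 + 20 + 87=15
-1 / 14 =-0.07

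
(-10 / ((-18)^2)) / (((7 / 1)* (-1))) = 5 / 1134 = 0.00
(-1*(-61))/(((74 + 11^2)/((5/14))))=61/546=0.11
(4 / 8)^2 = 1 / 4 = 0.25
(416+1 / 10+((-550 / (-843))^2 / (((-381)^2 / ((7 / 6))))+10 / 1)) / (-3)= -1318675365215387 / 9284266754010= -142.03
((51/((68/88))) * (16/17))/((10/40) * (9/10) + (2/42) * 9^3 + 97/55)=650496/384353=1.69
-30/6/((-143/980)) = 4900/143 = 34.27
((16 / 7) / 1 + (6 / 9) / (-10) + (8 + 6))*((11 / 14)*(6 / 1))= 18733 / 245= 76.46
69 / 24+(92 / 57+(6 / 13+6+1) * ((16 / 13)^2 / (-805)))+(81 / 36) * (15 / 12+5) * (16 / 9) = 23770839103 / 806474760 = 29.47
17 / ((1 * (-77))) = -17 / 77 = -0.22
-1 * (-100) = 100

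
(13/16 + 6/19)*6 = 6.77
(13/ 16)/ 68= 13/ 1088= 0.01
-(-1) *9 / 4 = 9 / 4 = 2.25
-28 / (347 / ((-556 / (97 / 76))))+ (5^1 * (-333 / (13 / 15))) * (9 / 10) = -1482377977 / 875134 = -1693.89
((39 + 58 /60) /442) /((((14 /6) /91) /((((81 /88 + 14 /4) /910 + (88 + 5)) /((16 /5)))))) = 811813361 /7920640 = 102.49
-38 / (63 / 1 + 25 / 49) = -931 / 1556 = -0.60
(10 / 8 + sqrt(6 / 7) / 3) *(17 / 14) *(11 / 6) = 187 *sqrt(42) / 1764 + 935 / 336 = 3.47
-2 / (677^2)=-2 / 458329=-0.00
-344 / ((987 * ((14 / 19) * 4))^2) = -15523 / 381874248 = -0.00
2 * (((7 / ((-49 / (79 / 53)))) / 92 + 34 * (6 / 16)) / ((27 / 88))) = 19144576 / 230391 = 83.10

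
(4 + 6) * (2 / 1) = 20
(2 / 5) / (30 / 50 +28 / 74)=74 / 181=0.41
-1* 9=-9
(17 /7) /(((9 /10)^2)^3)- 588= -2170411156 /3720087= -583.43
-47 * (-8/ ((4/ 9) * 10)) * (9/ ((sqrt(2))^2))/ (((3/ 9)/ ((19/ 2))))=216999/ 20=10849.95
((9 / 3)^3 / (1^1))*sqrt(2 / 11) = 27*sqrt(22) / 11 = 11.51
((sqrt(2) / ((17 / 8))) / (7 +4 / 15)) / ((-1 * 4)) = -30 * sqrt(2) / 1853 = -0.02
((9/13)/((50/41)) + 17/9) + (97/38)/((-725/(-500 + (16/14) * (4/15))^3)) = 182138201864660677/414603393750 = 439307.07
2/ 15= 0.13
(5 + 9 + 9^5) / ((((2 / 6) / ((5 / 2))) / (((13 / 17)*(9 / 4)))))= 103655565 / 136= 762173.27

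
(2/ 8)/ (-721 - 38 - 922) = -1/ 6724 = -0.00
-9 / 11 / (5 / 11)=-1.80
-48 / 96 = -1 / 2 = -0.50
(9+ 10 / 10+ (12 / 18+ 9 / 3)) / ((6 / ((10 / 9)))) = 205 / 81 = 2.53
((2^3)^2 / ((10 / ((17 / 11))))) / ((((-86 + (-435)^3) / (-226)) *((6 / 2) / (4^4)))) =31473664 / 13581638565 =0.00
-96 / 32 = -3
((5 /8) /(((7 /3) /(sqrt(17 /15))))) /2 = sqrt(255) /112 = 0.14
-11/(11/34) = -34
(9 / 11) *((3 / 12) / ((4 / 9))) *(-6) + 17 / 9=-691 / 792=-0.87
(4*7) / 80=7 / 20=0.35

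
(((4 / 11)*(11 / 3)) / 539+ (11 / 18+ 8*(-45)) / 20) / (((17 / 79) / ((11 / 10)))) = -91.84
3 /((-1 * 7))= -3 /7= -0.43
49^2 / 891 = 2401 / 891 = 2.69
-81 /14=-5.79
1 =1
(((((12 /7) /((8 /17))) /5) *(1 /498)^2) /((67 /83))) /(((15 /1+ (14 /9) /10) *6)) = 17 /424771424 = 0.00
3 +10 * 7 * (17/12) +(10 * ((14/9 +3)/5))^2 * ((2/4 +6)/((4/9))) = 11846/9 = 1316.22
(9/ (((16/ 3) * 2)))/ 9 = 3/ 32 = 0.09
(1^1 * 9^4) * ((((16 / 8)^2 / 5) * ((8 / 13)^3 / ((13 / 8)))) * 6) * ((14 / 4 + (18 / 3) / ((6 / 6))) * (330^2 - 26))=667097037176832 / 142805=4671384315.51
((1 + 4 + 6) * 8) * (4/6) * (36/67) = 2112/67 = 31.52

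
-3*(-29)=87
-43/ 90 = -0.48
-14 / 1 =-14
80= 80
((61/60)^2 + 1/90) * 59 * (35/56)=221899/5760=38.52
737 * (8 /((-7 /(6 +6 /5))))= -212256 /35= -6064.46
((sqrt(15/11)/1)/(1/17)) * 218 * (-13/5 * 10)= -96356 * sqrt(165)/11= -112519.57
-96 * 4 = -384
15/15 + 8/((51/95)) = 811/51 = 15.90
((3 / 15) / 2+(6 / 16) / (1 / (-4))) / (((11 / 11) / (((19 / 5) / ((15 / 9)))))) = -399 / 125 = -3.19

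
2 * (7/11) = 14/11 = 1.27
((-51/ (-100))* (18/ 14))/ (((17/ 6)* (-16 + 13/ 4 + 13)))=162/ 175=0.93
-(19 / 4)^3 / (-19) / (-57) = -19 / 192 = -0.10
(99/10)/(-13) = -99/130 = -0.76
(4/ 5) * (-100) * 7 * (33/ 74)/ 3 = -3080/ 37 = -83.24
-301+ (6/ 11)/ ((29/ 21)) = -95893/ 319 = -300.61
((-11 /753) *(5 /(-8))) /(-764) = -55 /4602336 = -0.00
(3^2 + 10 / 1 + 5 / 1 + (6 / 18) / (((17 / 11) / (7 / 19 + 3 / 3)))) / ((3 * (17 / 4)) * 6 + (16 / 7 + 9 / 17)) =329588 / 1075989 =0.31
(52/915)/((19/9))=156/5795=0.03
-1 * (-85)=85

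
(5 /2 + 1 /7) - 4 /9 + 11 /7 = 3.77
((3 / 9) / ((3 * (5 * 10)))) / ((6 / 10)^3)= 5 / 486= 0.01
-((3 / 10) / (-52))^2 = -9 / 270400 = -0.00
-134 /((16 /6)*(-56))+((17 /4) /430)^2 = 18584473 /20708800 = 0.90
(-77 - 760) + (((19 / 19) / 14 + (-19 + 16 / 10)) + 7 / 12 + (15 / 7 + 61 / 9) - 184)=-1296319 / 1260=-1028.82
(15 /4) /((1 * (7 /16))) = 60 /7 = 8.57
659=659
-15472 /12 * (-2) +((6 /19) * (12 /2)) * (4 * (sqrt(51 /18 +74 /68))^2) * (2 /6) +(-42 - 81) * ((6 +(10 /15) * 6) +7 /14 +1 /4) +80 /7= 34667977 /27132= 1277.75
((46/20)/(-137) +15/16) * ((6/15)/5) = 10091/137000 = 0.07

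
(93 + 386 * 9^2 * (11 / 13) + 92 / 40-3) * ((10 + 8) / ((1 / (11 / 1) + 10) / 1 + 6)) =113891547 / 3835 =29697.93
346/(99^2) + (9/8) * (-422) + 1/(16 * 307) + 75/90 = -473.88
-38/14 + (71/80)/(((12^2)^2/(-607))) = -31820399/11612160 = -2.74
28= 28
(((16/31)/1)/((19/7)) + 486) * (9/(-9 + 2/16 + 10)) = 2290928/589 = 3889.52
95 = 95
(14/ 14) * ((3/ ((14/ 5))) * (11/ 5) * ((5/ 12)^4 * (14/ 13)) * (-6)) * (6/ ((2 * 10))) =-1375/ 9984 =-0.14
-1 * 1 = -1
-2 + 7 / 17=-1.59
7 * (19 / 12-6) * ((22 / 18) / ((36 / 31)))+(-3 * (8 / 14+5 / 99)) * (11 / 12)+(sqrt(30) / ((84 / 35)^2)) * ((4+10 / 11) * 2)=-932125 / 27216+75 * sqrt(30) / 44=-24.91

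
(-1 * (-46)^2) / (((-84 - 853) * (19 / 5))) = 10580 / 17803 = 0.59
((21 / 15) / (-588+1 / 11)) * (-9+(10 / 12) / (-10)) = 8393 / 388020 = 0.02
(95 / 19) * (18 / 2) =45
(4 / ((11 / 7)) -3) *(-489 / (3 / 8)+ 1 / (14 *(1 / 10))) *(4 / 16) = 45615 / 308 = 148.10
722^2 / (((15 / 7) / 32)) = 116767616 / 15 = 7784507.73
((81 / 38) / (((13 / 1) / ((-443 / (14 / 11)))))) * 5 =-1973565 / 6916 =-285.36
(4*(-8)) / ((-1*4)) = 8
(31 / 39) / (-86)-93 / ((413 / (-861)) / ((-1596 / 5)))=-61232793121 / 989430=-61886.94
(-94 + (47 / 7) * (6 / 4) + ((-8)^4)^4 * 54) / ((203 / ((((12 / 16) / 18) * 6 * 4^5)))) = 27237770546336609408 / 1421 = 19168029941123581.57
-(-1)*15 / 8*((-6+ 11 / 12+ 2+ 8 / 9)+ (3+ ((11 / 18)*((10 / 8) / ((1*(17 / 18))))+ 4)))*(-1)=-4295 / 408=-10.53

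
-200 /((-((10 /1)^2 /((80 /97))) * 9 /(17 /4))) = 680 /873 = 0.78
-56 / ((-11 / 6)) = 336 / 11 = 30.55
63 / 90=7 / 10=0.70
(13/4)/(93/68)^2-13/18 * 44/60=313417/259470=1.21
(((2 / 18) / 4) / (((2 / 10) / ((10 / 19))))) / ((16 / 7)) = 175 / 5472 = 0.03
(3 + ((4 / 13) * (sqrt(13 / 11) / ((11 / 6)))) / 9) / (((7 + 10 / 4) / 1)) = 16 * sqrt(143) / 89661 + 6 / 19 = 0.32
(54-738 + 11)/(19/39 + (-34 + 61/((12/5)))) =83.13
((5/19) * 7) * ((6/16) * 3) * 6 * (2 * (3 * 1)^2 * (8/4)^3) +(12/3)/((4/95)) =35825/19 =1885.53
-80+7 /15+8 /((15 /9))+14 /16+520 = 53537 /120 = 446.14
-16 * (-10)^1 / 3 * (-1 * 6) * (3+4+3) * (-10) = 32000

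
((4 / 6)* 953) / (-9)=-1906 / 27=-70.59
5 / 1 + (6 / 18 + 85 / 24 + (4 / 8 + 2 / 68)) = 1279 / 136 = 9.40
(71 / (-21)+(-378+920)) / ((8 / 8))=11311 / 21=538.62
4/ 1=4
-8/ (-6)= 4/ 3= 1.33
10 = 10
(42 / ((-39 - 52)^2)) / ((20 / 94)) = 141 / 5915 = 0.02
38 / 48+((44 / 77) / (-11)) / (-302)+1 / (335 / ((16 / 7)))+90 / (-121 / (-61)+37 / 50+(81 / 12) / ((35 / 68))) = 22763252385389 / 3512177656680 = 6.48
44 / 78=22 / 39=0.56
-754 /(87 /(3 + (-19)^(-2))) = -28184 /1083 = -26.02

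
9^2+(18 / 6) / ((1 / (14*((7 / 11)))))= 107.73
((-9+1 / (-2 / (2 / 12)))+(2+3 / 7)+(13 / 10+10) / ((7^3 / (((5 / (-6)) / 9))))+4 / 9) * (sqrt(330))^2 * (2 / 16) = -1582405 / 6174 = -256.30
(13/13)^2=1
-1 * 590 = -590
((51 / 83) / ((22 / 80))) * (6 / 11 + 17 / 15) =37672 / 10043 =3.75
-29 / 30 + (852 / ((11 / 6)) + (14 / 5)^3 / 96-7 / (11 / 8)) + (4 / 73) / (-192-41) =42929690469 / 93549500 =458.90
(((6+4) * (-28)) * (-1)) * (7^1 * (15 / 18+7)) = 46060 / 3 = 15353.33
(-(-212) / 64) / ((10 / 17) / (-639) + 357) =575739 / 62049296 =0.01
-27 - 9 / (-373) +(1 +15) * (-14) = -93614 / 373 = -250.98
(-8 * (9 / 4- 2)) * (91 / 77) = -26 / 11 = -2.36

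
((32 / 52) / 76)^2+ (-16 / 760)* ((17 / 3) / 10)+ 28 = 128064613 / 4575675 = 27.99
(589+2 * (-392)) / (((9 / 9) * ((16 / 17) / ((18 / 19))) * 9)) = -3315 / 152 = -21.81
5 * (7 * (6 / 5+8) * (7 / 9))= 2254 / 9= 250.44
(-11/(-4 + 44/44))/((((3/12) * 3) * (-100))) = -11/225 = -0.05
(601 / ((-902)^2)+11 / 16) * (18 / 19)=1060965 / 1627208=0.65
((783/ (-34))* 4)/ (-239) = 1566/ 4063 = 0.39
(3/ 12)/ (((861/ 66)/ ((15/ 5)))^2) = 1089/ 82369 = 0.01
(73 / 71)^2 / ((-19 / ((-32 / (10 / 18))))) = 1534752 / 478895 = 3.20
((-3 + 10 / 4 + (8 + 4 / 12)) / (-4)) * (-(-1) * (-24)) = 47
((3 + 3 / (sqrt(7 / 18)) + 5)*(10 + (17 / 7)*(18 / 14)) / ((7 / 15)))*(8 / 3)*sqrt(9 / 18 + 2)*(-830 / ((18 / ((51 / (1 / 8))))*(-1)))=4354910400*sqrt(35) / 2401 + 5806547200*sqrt(10) / 1029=28574953.99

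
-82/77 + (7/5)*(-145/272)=-37935/20944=-1.81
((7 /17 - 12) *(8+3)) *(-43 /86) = 63.74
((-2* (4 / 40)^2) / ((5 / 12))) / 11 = -6 / 1375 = -0.00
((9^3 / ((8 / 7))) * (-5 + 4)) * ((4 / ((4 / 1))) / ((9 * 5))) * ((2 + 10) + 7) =-10773 / 40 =-269.32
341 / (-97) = -341 / 97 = -3.52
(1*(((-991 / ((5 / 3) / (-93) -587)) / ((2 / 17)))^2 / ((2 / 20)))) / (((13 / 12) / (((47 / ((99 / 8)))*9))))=215578191281220 / 3318098927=64970.39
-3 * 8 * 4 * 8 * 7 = -5376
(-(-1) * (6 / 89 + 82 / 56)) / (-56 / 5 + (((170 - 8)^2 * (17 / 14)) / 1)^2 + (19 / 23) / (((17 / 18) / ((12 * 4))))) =52235645 / 34633364404956176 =0.00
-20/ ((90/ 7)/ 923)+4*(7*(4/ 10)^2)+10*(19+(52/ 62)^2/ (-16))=-536989349/ 432450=-1241.74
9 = 9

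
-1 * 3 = -3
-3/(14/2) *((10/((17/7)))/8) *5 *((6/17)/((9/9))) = -225/578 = -0.39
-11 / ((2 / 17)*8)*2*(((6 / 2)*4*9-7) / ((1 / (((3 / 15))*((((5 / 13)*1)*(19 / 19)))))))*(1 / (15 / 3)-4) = 358853 / 520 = 690.10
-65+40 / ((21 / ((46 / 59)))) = -78695 / 1239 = -63.51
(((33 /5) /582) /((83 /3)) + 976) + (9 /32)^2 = 40235090671 /41221120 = 976.08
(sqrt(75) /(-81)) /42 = -5 * sqrt(3) /3402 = -0.00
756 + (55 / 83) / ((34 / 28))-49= 998347 / 1411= 707.55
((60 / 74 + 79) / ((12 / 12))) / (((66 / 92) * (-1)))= -135838 / 1221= -111.25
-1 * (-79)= 79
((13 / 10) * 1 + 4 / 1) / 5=53 / 50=1.06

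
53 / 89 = 0.60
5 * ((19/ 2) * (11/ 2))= 1045/ 4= 261.25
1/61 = 0.02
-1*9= -9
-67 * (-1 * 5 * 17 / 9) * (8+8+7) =130985 / 9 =14553.89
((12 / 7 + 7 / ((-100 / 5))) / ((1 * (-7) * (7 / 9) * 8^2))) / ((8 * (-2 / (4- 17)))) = -22347 / 7024640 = -0.00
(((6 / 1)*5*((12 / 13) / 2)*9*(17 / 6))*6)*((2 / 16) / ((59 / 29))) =199665 / 1534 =130.16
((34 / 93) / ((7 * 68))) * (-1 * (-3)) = 1 / 434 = 0.00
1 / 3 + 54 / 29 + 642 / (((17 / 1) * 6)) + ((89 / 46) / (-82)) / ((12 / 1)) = 8.49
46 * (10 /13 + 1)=1058 /13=81.38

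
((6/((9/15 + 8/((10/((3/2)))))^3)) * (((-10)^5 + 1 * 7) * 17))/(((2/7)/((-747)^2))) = -3415556727625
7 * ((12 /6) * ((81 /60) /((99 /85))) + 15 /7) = 687 /22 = 31.23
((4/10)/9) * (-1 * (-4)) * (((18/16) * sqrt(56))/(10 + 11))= 2 * sqrt(14)/105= 0.07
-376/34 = -188/17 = -11.06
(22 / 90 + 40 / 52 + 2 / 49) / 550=30227 / 15765750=0.00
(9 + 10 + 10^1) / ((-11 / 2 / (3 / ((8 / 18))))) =-783 / 22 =-35.59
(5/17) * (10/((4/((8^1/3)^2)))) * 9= 800/17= 47.06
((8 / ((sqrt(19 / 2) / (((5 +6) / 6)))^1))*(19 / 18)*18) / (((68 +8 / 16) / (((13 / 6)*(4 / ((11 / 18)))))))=416*sqrt(38) / 137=18.72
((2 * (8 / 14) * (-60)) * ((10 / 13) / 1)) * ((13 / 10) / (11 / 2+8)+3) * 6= -267520 / 273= -979.93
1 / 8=0.12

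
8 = 8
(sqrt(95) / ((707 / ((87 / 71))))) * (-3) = -261 * sqrt(95) / 50197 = -0.05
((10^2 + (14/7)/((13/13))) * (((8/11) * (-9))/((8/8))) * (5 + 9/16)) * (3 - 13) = 408510/11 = 37137.27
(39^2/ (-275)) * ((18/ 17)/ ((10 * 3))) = -4563/ 23375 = -0.20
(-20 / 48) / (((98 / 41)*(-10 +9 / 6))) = 205 / 9996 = 0.02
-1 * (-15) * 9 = 135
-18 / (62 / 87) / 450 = -87 / 1550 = -0.06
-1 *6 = -6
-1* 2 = -2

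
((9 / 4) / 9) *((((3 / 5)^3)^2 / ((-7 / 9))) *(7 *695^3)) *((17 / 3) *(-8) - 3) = 170330013837 / 100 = 1703300138.37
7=7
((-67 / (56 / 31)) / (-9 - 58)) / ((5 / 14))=31 / 20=1.55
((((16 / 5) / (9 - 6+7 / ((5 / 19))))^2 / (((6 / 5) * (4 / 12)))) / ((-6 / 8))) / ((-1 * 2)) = 80 / 4107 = 0.02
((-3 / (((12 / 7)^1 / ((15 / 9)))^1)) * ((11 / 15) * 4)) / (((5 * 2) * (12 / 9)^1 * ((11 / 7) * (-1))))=49 / 120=0.41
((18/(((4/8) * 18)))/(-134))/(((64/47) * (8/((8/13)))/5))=-0.00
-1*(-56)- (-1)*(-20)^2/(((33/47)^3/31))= 1289417672/35937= 35879.95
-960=-960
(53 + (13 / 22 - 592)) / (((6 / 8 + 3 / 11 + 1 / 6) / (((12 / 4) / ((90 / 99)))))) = -234531 / 157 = -1493.83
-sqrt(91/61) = -1.22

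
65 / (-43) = -65 / 43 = -1.51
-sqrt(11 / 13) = -sqrt(143) / 13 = -0.92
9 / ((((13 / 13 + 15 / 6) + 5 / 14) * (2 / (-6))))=-7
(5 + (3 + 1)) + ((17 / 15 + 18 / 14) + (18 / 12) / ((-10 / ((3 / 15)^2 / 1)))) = 119837 / 10500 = 11.41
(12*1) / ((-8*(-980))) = 3 / 1960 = 0.00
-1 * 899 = -899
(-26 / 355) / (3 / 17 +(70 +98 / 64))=-14144 / 13848195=-0.00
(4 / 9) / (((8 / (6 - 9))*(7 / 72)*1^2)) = -12 / 7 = -1.71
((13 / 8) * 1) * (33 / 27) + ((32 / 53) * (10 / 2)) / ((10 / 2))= 9883 / 3816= 2.59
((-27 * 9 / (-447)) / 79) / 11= 81 / 129481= 0.00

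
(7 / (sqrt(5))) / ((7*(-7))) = -sqrt(5) / 35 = -0.06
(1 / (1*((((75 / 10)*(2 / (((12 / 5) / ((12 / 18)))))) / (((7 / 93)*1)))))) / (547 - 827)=-1 / 15500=-0.00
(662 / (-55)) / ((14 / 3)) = -993 / 385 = -2.58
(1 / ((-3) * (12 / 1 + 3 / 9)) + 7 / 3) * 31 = 7936 / 111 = 71.50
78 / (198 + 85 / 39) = 3042 / 7807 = 0.39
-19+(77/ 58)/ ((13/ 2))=-18.80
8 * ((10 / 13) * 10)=800 / 13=61.54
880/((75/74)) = 13024/15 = 868.27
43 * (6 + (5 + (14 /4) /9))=8815 /18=489.72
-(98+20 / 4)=-103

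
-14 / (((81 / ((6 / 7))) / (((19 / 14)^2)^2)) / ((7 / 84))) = -130321 / 3111696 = -0.04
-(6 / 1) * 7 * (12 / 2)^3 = -9072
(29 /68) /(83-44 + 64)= 29 /7004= 0.00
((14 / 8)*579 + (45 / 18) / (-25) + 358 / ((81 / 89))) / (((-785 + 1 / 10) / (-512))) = 583307008 / 635769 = 917.48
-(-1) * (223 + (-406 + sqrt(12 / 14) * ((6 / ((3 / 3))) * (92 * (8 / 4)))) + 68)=-115 + 1104 * sqrt(42) / 7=907.11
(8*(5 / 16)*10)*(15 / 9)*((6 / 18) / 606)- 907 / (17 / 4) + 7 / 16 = -157955383 / 741744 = -212.95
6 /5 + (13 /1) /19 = 179 /95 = 1.88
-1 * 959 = -959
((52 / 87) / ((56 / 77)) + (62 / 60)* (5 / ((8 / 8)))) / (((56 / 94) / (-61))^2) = 4282457969 / 68208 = 62785.27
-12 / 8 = -3 / 2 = -1.50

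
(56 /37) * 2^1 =112 /37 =3.03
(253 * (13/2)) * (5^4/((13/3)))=474375/2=237187.50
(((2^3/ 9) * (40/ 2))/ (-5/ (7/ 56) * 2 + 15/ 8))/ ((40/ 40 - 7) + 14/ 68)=0.04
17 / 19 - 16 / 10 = -67 / 95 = -0.71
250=250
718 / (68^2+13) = 718 / 4637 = 0.15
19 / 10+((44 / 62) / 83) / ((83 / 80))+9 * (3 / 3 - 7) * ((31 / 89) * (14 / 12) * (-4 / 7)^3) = 55905133821 / 9313307990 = 6.00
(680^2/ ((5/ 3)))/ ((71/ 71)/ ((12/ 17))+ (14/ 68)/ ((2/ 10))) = 56597760/ 499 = 113422.36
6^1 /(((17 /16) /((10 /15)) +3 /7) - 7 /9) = 12096 /2509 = 4.82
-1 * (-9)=9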